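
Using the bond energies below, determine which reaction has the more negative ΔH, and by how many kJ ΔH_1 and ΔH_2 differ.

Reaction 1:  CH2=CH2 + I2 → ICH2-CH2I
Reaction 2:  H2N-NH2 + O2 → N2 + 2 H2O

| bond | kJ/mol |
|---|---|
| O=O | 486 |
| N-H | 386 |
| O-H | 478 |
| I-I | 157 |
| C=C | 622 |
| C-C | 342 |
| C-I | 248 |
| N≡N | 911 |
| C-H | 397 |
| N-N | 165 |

Reaction 2, by 569 kJ

Reaction 1:
  Bonds broken (reactants):
    C-H: 4 × 397 = 1588
    C=C: 1 × 622 = 622
    I-I: 1 × 157 = 157
    Σ(broken) = 2367 kJ
  Bonds formed (products):
    C-C: 1 × 342 = 342
    C-H: 4 × 397 = 1588
    C-I: 2 × 248 = 496
    Σ(formed) = 2426 kJ
  ΔH_1 = 2367 − 2426 = −59 kJ
Reaction 2:
  Bonds broken (reactants):
    N-H: 4 × 386 = 1544
    N-N: 1 × 165 = 165
    O=O: 1 × 486 = 486
    Σ(broken) = 2195 kJ
  Bonds formed (products):
    N≡N: 1 × 911 = 911
    O-H: 4 × 478 = 1912
    Σ(formed) = 2823 kJ
  ΔH_2 = 2195 − 2823 = −628 kJ
ΔH_1 − ΔH_2 = +569 kJ, so reaction 2 has the more negative ΔH; |ΔH_1 − ΔH_2| = 569 kJ.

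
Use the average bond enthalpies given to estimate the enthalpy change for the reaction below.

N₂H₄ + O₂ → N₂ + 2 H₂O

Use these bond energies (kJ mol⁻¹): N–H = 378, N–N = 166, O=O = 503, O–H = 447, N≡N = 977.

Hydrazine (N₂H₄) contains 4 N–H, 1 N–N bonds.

ΔH ≈ −584 kJ

Bonds broken (reactants):
  N–H: 4 × 378 = 1512
  N–N: 1 × 166 = 166
  O=O: 1 × 503 = 503
  Σ(broken) = 2181 kJ
Bonds formed (products):
  N≡N: 1 × 977 = 977
  O–H: 4 × 447 = 1788
  Σ(formed) = 2765 kJ
ΔH = Σ(broken) − Σ(formed) = 2181 − 2765 = −584 kJ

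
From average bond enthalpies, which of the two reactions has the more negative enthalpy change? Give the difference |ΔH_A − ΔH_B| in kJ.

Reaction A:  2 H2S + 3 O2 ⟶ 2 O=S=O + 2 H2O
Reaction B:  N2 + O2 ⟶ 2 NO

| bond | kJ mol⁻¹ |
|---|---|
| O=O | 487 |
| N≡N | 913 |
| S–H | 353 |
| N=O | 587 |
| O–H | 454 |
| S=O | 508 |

Reaction A:
  Bonds broken (reactants):
    O=O: 3 × 487 = 1461
    S–H: 4 × 353 = 1412
    Σ(broken) = 2873 kJ
  Bonds formed (products):
    O–H: 4 × 454 = 1816
    S=O: 4 × 508 = 2032
    Σ(formed) = 3848 kJ
  ΔH_A = 2873 − 3848 = −975 kJ
Reaction B:
  Bonds broken (reactants):
    N≡N: 1 × 913 = 913
    O=O: 1 × 487 = 487
    Σ(broken) = 1400 kJ
  Bonds formed (products):
    N=O: 2 × 587 = 1174
    Σ(formed) = 1174 kJ
  ΔH_B = 1400 − 1174 = +226 kJ
ΔH_A − ΔH_B = −1201 kJ, so reaction A has the more negative ΔH; |ΔH_A − ΔH_B| = 1201 kJ.

Reaction A, by 1201 kJ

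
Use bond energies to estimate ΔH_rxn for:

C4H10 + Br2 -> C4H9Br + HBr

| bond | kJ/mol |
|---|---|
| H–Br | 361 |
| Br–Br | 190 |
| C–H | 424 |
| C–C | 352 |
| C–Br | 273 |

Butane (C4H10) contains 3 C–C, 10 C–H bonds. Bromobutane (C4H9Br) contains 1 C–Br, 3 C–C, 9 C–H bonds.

Bonds broken (reactants):
  Br–Br: 1 × 190 = 190
  C–C: 3 × 352 = 1056
  C–H: 10 × 424 = 4240
  Σ(broken) = 5486 kJ
Bonds formed (products):
  C–Br: 1 × 273 = 273
  C–C: 3 × 352 = 1056
  C–H: 9 × 424 = 3816
  H–Br: 1 × 361 = 361
  Σ(formed) = 5506 kJ
ΔH = Σ(broken) − Σ(formed) = 5486 − 5506 = −20 kJ

ΔH ≈ −20 kJ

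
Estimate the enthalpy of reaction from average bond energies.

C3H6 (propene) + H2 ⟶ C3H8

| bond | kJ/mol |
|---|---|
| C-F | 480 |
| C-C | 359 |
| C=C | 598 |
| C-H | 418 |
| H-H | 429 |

ΔH ≈ −168 kJ

Bonds broken (reactants):
  C-C: 1 × 359 = 359
  C-H: 6 × 418 = 2508
  C=C: 1 × 598 = 598
  H-H: 1 × 429 = 429
  Σ(broken) = 3894 kJ
Bonds formed (products):
  C-C: 2 × 359 = 718
  C-H: 8 × 418 = 3344
  Σ(formed) = 4062 kJ
ΔH = Σ(broken) − Σ(formed) = 3894 − 4062 = −168 kJ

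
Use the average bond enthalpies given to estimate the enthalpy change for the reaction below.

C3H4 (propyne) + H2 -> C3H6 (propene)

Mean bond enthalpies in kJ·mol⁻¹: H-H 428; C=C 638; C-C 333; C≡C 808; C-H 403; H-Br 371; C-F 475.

ΔH ≈ −208 kJ

Bonds broken (reactants):
  C≡C: 1 × 808 = 808
  C-C: 1 × 333 = 333
  C-H: 4 × 403 = 1612
  H-H: 1 × 428 = 428
  Σ(broken) = 3181 kJ
Bonds formed (products):
  C-C: 1 × 333 = 333
  C-H: 6 × 403 = 2418
  C=C: 1 × 638 = 638
  Σ(formed) = 3389 kJ
ΔH = Σ(broken) − Σ(formed) = 3181 − 3389 = −208 kJ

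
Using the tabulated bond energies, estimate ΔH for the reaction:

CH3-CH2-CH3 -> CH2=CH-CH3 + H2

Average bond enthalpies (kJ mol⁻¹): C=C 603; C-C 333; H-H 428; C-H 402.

ΔH ≈ +106 kJ

Bonds broken (reactants):
  C-C: 2 × 333 = 666
  C-H: 8 × 402 = 3216
  Σ(broken) = 3882 kJ
Bonds formed (products):
  C-C: 1 × 333 = 333
  C-H: 6 × 402 = 2412
  C=C: 1 × 603 = 603
  H-H: 1 × 428 = 428
  Σ(formed) = 3776 kJ
ΔH = Σ(broken) − Σ(formed) = 3882 − 3776 = +106 kJ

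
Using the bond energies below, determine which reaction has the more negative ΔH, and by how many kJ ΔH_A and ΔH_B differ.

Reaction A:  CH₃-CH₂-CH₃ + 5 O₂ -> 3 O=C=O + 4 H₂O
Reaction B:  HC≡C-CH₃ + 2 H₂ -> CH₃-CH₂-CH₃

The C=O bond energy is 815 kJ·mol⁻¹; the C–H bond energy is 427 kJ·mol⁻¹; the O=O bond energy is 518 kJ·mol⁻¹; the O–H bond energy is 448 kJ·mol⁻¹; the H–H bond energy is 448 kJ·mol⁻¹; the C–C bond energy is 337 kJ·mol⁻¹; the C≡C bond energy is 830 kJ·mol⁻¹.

Reaction A:
  Bonds broken (reactants):
    C–C: 2 × 337 = 674
    C–H: 8 × 427 = 3416
    O=O: 5 × 518 = 2590
    Σ(broken) = 6680 kJ
  Bonds formed (products):
    C=O: 6 × 815 = 4890
    O–H: 8 × 448 = 3584
    Σ(formed) = 8474 kJ
  ΔH_A = 6680 − 8474 = −1794 kJ
Reaction B:
  Bonds broken (reactants):
    C≡C: 1 × 830 = 830
    C–C: 1 × 337 = 337
    C–H: 4 × 427 = 1708
    H–H: 2 × 448 = 896
    Σ(broken) = 3771 kJ
  Bonds formed (products):
    C–C: 2 × 337 = 674
    C–H: 8 × 427 = 3416
    Σ(formed) = 4090 kJ
  ΔH_B = 3771 − 4090 = −319 kJ
ΔH_A − ΔH_B = −1475 kJ, so reaction A has the more negative ΔH; |ΔH_A − ΔH_B| = 1475 kJ.

Reaction A, by 1475 kJ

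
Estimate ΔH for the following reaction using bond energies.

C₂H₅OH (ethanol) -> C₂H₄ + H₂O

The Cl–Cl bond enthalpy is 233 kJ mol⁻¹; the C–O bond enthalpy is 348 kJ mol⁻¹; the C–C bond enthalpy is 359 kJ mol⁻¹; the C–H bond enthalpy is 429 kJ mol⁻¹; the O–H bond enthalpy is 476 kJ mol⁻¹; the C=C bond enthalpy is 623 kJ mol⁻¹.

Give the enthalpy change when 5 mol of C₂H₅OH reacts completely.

ΔH = +185 kJ

Bonds broken (reactants):
  C–C: 1 × 359 = 359
  C–H: 5 × 429 = 2145
  C–O: 1 × 348 = 348
  O–H: 1 × 476 = 476
  Σ(broken) = 3328 kJ
Bonds formed (products):
  C–H: 4 × 429 = 1716
  C=C: 1 × 623 = 623
  O–H: 2 × 476 = 952
  Σ(formed) = 3291 kJ
ΔH = Σ(broken) − Σ(formed) = 3328 − 3291 = +37 kJ
For 5× the reaction as written: 5 × (+37) = +185 kJ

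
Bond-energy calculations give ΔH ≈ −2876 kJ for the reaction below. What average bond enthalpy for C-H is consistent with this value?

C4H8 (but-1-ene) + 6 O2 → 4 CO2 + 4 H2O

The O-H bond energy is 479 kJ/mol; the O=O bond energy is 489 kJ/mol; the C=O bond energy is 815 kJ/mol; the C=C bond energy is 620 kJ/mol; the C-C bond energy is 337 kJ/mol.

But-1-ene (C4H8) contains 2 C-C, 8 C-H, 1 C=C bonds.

D(C-H) ≈ 406 kJ/mol

Let D be the C-H bond energy.
Σ(broken) = 2×337 + 8×D + 1×620 + 6×489 = 4228 + 8D
Σ(formed) = 8×815 + 8×479 = 10352
ΔH = Σ(broken) − Σ(formed) = (4228 + 8D) − (10352) = −6124 + 8D
Setting this equal to −2876 kJ gives 8D = 3248, so D = 406 kJ/mol.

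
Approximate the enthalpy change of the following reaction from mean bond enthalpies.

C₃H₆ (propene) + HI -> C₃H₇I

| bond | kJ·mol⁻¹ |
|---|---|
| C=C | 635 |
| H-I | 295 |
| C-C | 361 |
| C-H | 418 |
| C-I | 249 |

Bonds broken (reactants):
  C-C: 1 × 361 = 361
  C-H: 6 × 418 = 2508
  C=C: 1 × 635 = 635
  H-I: 1 × 295 = 295
  Σ(broken) = 3799 kJ
Bonds formed (products):
  C-C: 2 × 361 = 722
  C-H: 7 × 418 = 2926
  C-I: 1 × 249 = 249
  Σ(formed) = 3897 kJ
ΔH = Σ(broken) − Σ(formed) = 3799 − 3897 = −98 kJ

ΔH ≈ −98 kJ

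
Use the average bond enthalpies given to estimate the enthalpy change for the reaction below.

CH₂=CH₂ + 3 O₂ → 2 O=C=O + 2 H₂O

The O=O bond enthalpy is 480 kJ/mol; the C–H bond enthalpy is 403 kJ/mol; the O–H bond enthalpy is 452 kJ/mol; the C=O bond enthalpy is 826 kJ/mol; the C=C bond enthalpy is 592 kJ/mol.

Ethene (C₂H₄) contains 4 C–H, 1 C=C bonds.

Bonds broken (reactants):
  C–H: 4 × 403 = 1612
  C=C: 1 × 592 = 592
  O=O: 3 × 480 = 1440
  Σ(broken) = 3644 kJ
Bonds formed (products):
  C=O: 4 × 826 = 3304
  O–H: 4 × 452 = 1808
  Σ(formed) = 5112 kJ
ΔH = Σ(broken) − Σ(formed) = 3644 − 5112 = −1468 kJ

ΔH ≈ −1468 kJ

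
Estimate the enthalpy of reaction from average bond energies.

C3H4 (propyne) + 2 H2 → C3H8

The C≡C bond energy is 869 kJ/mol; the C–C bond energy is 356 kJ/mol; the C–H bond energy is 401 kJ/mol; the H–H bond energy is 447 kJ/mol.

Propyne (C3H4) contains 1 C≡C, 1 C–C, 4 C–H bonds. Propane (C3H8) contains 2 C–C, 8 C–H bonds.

Bonds broken (reactants):
  C≡C: 1 × 869 = 869
  C–C: 1 × 356 = 356
  C–H: 4 × 401 = 1604
  H–H: 2 × 447 = 894
  Σ(broken) = 3723 kJ
Bonds formed (products):
  C–C: 2 × 356 = 712
  C–H: 8 × 401 = 3208
  Σ(formed) = 3920 kJ
ΔH = Σ(broken) − Σ(formed) = 3723 − 3920 = −197 kJ

ΔH ≈ −197 kJ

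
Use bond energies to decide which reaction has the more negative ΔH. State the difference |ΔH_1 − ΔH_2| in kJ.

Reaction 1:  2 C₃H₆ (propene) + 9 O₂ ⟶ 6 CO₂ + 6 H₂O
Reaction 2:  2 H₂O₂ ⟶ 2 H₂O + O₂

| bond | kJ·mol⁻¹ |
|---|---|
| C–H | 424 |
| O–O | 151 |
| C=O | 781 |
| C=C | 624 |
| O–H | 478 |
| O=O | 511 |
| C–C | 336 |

Reaction 1:
  Bonds broken (reactants):
    C–C: 2 × 336 = 672
    C–H: 12 × 424 = 5088
    C=C: 2 × 624 = 1248
    O=O: 9 × 511 = 4599
    Σ(broken) = 11607 kJ
  Bonds formed (products):
    C=O: 12 × 781 = 9372
    O–H: 12 × 478 = 5736
    Σ(formed) = 15108 kJ
  ΔH_1 = 11607 − 15108 = −3501 kJ
Reaction 2:
  Bonds broken (reactants):
    O–H: 4 × 478 = 1912
    O–O: 2 × 151 = 302
    Σ(broken) = 2214 kJ
  Bonds formed (products):
    O–H: 4 × 478 = 1912
    O=O: 1 × 511 = 511
    Σ(formed) = 2423 kJ
  ΔH_2 = 2214 − 2423 = −209 kJ
ΔH_1 − ΔH_2 = −3292 kJ, so reaction 1 has the more negative ΔH; |ΔH_1 − ΔH_2| = 3292 kJ.

Reaction 1, by 3292 kJ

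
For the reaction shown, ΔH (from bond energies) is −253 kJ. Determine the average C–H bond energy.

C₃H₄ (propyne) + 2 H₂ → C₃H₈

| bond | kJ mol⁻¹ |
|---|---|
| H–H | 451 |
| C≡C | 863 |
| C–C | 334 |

Let D be the C–H bond energy.
Σ(broken) = 1×863 + 1×334 + 4×D + 2×451 = 2099 + 4D
Σ(formed) = 2×334 + 8×D = 668 + 8D
ΔH = Σ(broken) − Σ(formed) = (2099 + 4D) − (668 + 8D) = +1431 − 4D
Setting this equal to −253 kJ gives 4D = 1684, so D = 421 kJ/mol.

D(C–H) ≈ 421 kJ/mol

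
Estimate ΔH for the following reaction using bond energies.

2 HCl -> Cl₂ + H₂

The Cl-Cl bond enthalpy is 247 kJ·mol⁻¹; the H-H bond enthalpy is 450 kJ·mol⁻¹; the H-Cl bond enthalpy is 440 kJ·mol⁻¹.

ΔH ≈ +183 kJ

Bonds broken (reactants):
  H-Cl: 2 × 440 = 880
  Σ(broken) = 880 kJ
Bonds formed (products):
  Cl-Cl: 1 × 247 = 247
  H-H: 1 × 450 = 450
  Σ(formed) = 697 kJ
ΔH = Σ(broken) − Σ(formed) = 880 − 697 = +183 kJ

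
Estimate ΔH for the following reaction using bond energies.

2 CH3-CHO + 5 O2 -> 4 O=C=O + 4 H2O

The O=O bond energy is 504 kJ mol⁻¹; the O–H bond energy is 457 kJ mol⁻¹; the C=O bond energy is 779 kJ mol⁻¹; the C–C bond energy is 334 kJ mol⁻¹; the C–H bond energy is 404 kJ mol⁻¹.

Bonds broken (reactants):
  C–C: 2 × 334 = 668
  C–H: 8 × 404 = 3232
  C=O: 2 × 779 = 1558
  O=O: 5 × 504 = 2520
  Σ(broken) = 7978 kJ
Bonds formed (products):
  C=O: 8 × 779 = 6232
  O–H: 8 × 457 = 3656
  Σ(formed) = 9888 kJ
ΔH = Σ(broken) − Σ(formed) = 7978 − 9888 = −1910 kJ

ΔH ≈ −1910 kJ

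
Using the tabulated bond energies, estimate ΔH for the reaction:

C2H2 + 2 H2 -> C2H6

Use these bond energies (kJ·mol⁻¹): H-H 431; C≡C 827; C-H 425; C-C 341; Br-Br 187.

Bonds broken (reactants):
  C≡C: 1 × 827 = 827
  C-H: 2 × 425 = 850
  H-H: 2 × 431 = 862
  Σ(broken) = 2539 kJ
Bonds formed (products):
  C-C: 1 × 341 = 341
  C-H: 6 × 425 = 2550
  Σ(formed) = 2891 kJ
ΔH = Σ(broken) − Σ(formed) = 2539 − 2891 = −352 kJ

ΔH ≈ −352 kJ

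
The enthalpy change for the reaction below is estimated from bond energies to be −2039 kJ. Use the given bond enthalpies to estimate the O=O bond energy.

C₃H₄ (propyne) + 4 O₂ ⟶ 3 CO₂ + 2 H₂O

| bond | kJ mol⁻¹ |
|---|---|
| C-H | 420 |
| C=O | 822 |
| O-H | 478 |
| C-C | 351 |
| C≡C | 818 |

Let D be the O=O bond energy.
Σ(broken) = 1×818 + 1×351 + 4×420 + 4×D = 2849 + 4D
Σ(formed) = 6×822 + 4×478 = 6844
ΔH = Σ(broken) − Σ(formed) = (2849 + 4D) − (6844) = −3995 + 4D
Setting this equal to −2039 kJ gives 4D = 1956, so D = 489 kJ/mol.

D(O=O) ≈ 489 kJ/mol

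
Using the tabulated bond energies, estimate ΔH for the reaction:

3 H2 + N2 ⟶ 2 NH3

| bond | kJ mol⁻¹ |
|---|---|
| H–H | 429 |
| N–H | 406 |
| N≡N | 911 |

Bonds broken (reactants):
  H–H: 3 × 429 = 1287
  N≡N: 1 × 911 = 911
  Σ(broken) = 2198 kJ
Bonds formed (products):
  N–H: 6 × 406 = 2436
  Σ(formed) = 2436 kJ
ΔH = Σ(broken) − Σ(formed) = 2198 − 2436 = −238 kJ

ΔH ≈ −238 kJ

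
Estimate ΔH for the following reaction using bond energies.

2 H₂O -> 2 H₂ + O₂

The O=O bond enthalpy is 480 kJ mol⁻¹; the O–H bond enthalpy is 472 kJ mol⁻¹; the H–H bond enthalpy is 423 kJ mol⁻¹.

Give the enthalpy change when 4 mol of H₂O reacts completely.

Bonds broken (reactants):
  O–H: 4 × 472 = 1888
  Σ(broken) = 1888 kJ
Bonds formed (products):
  H–H: 2 × 423 = 846
  O=O: 1 × 480 = 480
  Σ(formed) = 1326 kJ
ΔH = Σ(broken) − Σ(formed) = 1888 − 1326 = +562 kJ
For 2× the reaction as written: 2 × (+562) = +1124 kJ

ΔH = +1124 kJ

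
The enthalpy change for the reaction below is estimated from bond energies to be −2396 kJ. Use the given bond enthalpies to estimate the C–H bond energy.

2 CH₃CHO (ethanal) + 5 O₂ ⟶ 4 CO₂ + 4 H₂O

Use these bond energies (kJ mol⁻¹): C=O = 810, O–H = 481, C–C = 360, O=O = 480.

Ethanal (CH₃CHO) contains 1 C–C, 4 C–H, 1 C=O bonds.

Let D be the C–H bond energy.
Σ(broken) = 2×360 + 8×D + 2×810 + 5×480 = 4740 + 8D
Σ(formed) = 8×810 + 8×481 = 10328
ΔH = Σ(broken) − Σ(formed) = (4740 + 8D) − (10328) = −5588 + 8D
Setting this equal to −2396 kJ gives 8D = 3192, so D = 399 kJ/mol.

D(C–H) ≈ 399 kJ/mol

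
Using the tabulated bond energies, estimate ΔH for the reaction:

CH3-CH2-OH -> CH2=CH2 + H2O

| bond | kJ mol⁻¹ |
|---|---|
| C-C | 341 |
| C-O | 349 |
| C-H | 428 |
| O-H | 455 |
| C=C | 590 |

Bonds broken (reactants):
  C-C: 1 × 341 = 341
  C-H: 5 × 428 = 2140
  C-O: 1 × 349 = 349
  O-H: 1 × 455 = 455
  Σ(broken) = 3285 kJ
Bonds formed (products):
  C-H: 4 × 428 = 1712
  C=C: 1 × 590 = 590
  O-H: 2 × 455 = 910
  Σ(formed) = 3212 kJ
ΔH = Σ(broken) − Σ(formed) = 3285 − 3212 = +73 kJ

ΔH ≈ +73 kJ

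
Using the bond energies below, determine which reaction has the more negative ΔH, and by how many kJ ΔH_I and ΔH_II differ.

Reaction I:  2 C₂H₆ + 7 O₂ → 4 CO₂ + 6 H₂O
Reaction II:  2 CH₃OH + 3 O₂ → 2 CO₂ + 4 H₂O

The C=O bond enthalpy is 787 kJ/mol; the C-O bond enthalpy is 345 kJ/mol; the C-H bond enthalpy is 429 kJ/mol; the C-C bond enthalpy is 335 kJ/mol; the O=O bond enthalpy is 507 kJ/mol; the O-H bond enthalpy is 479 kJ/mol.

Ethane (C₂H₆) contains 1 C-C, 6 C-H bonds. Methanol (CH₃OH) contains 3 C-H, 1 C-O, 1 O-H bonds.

Reaction I, by 1440 kJ

Reaction I:
  Bonds broken (reactants):
    C-C: 2 × 335 = 670
    C-H: 12 × 429 = 5148
    O=O: 7 × 507 = 3549
    Σ(broken) = 9367 kJ
  Bonds formed (products):
    C=O: 8 × 787 = 6296
    O-H: 12 × 479 = 5748
    Σ(formed) = 12044 kJ
  ΔH_I = 9367 − 12044 = −2677 kJ
Reaction II:
  Bonds broken (reactants):
    C-H: 6 × 429 = 2574
    C-O: 2 × 345 = 690
    O-H: 2 × 479 = 958
    O=O: 3 × 507 = 1521
    Σ(broken) = 5743 kJ
  Bonds formed (products):
    C=O: 4 × 787 = 3148
    O-H: 8 × 479 = 3832
    Σ(formed) = 6980 kJ
  ΔH_II = 5743 − 6980 = −1237 kJ
ΔH_I − ΔH_II = −1440 kJ, so reaction I has the more negative ΔH; |ΔH_I − ΔH_II| = 1440 kJ.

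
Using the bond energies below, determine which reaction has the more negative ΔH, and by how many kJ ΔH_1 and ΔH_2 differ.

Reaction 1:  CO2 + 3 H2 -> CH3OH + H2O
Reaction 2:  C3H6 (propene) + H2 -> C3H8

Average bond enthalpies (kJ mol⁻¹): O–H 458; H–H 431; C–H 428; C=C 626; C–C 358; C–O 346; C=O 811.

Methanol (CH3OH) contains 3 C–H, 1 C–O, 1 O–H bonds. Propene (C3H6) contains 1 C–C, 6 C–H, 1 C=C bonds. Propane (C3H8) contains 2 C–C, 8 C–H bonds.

Reaction 1:
  Bonds broken (reactants):
    C=O: 2 × 811 = 1622
    H–H: 3 × 431 = 1293
    Σ(broken) = 2915 kJ
  Bonds formed (products):
    C–H: 3 × 428 = 1284
    C–O: 1 × 346 = 346
    O–H: 3 × 458 = 1374
    Σ(formed) = 3004 kJ
  ΔH_1 = 2915 − 3004 = −89 kJ
Reaction 2:
  Bonds broken (reactants):
    C–C: 1 × 358 = 358
    C–H: 6 × 428 = 2568
    C=C: 1 × 626 = 626
    H–H: 1 × 431 = 431
    Σ(broken) = 3983 kJ
  Bonds formed (products):
    C–C: 2 × 358 = 716
    C–H: 8 × 428 = 3424
    Σ(formed) = 4140 kJ
  ΔH_2 = 3983 − 4140 = −157 kJ
ΔH_1 − ΔH_2 = +68 kJ, so reaction 2 has the more negative ΔH; |ΔH_1 − ΔH_2| = 68 kJ.

Reaction 2, by 68 kJ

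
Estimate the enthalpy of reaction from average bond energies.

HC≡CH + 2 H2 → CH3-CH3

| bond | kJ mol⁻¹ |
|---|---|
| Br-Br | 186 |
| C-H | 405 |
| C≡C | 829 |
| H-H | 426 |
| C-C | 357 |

Bonds broken (reactants):
  C≡C: 1 × 829 = 829
  C-H: 2 × 405 = 810
  H-H: 2 × 426 = 852
  Σ(broken) = 2491 kJ
Bonds formed (products):
  C-C: 1 × 357 = 357
  C-H: 6 × 405 = 2430
  Σ(formed) = 2787 kJ
ΔH = Σ(broken) − Σ(formed) = 2491 − 2787 = −296 kJ

ΔH ≈ −296 kJ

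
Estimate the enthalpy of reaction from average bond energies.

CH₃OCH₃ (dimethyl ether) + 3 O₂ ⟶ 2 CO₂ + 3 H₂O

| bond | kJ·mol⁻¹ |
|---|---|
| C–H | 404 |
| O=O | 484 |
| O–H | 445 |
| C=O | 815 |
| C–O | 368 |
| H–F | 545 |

Bonds broken (reactants):
  C–H: 6 × 404 = 2424
  C–O: 2 × 368 = 736
  O=O: 3 × 484 = 1452
  Σ(broken) = 4612 kJ
Bonds formed (products):
  C=O: 4 × 815 = 3260
  O–H: 6 × 445 = 2670
  Σ(formed) = 5930 kJ
ΔH = Σ(broken) − Σ(formed) = 4612 − 5930 = −1318 kJ

ΔH ≈ −1318 kJ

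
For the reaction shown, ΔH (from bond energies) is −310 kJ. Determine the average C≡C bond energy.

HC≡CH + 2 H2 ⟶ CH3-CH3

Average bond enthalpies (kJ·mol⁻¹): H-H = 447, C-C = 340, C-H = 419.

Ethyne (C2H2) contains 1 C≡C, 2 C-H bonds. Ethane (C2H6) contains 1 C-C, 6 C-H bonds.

Let D be the C≡C bond energy.
Σ(broken) = 1×D + 2×419 + 2×447 = 1732 + D
Σ(formed) = 1×340 + 6×419 = 2854
ΔH = Σ(broken) − Σ(formed) = (1732 + D) − (2854) = −1122 + D
Setting this equal to −310 kJ gives D = 812 kJ/mol.

D(C≡C) ≈ 812 kJ/mol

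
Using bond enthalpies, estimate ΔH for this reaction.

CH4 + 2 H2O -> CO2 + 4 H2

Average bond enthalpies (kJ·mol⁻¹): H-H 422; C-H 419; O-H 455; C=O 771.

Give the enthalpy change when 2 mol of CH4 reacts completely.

ΔH = +532 kJ

Bonds broken (reactants):
  C-H: 4 × 419 = 1676
  O-H: 4 × 455 = 1820
  Σ(broken) = 3496 kJ
Bonds formed (products):
  C=O: 2 × 771 = 1542
  H-H: 4 × 422 = 1688
  Σ(formed) = 3230 kJ
ΔH = Σ(broken) − Σ(formed) = 3496 − 3230 = +266 kJ
For 2× the reaction as written: 2 × (+266) = +532 kJ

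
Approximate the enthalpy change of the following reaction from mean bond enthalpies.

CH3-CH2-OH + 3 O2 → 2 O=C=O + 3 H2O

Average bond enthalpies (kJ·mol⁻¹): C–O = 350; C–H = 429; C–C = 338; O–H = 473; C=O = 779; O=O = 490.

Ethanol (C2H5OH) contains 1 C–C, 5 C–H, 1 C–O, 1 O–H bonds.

Bonds broken (reactants):
  C–C: 1 × 338 = 338
  C–H: 5 × 429 = 2145
  C–O: 1 × 350 = 350
  O–H: 1 × 473 = 473
  O=O: 3 × 490 = 1470
  Σ(broken) = 4776 kJ
Bonds formed (products):
  C=O: 4 × 779 = 3116
  O–H: 6 × 473 = 2838
  Σ(formed) = 5954 kJ
ΔH = Σ(broken) − Σ(formed) = 4776 − 5954 = −1178 kJ

ΔH ≈ −1178 kJ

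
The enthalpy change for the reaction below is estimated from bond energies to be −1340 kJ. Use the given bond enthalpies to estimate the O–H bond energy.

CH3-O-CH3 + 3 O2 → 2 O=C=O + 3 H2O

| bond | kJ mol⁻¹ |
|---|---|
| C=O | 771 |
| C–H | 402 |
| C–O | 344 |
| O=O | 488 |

D(O–H) ≈ 470 kJ/mol

Let D be the O–H bond energy.
Σ(broken) = 6×402 + 2×344 + 3×488 = 4564
Σ(formed) = 4×771 + 6×D = 3084 + 6D
ΔH = Σ(broken) − Σ(formed) = (4564) − (3084 + 6D) = +1480 − 6D
Setting this equal to −1340 kJ gives 6D = 2820, so D = 470 kJ/mol.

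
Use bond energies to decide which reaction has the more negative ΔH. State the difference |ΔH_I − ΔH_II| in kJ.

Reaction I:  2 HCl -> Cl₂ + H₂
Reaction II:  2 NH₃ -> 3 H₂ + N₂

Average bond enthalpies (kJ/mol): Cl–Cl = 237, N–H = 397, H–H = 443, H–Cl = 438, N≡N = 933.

Reaction I:
  Bonds broken (reactants):
    H–Cl: 2 × 438 = 876
    Σ(broken) = 876 kJ
  Bonds formed (products):
    Cl–Cl: 1 × 237 = 237
    H–H: 1 × 443 = 443
    Σ(formed) = 680 kJ
  ΔH_I = 876 − 680 = +196 kJ
Reaction II:
  Bonds broken (reactants):
    N–H: 6 × 397 = 2382
    Σ(broken) = 2382 kJ
  Bonds formed (products):
    H–H: 3 × 443 = 1329
    N≡N: 1 × 933 = 933
    Σ(formed) = 2262 kJ
  ΔH_II = 2382 − 2262 = +120 kJ
ΔH_I − ΔH_II = +76 kJ, so reaction II has the more negative ΔH; |ΔH_I − ΔH_II| = 76 kJ.

Reaction II, by 76 kJ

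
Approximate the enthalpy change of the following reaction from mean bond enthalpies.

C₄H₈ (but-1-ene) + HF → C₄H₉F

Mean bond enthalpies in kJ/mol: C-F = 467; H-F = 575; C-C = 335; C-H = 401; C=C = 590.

Bonds broken (reactants):
  C-C: 2 × 335 = 670
  C-H: 8 × 401 = 3208
  C=C: 1 × 590 = 590
  H-F: 1 × 575 = 575
  Σ(broken) = 5043 kJ
Bonds formed (products):
  C-C: 3 × 335 = 1005
  C-F: 1 × 467 = 467
  C-H: 9 × 401 = 3609
  Σ(formed) = 5081 kJ
ΔH = Σ(broken) − Σ(formed) = 5043 − 5081 = −38 kJ

ΔH ≈ −38 kJ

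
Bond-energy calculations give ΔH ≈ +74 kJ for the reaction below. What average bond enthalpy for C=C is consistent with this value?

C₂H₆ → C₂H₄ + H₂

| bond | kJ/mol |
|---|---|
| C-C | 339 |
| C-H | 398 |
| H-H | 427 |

D(C=C) ≈ 634 kJ/mol

Let D be the C=C bond energy.
Σ(broken) = 1×339 + 6×398 = 2727
Σ(formed) = 4×398 + 1×D + 1×427 = 2019 + D
ΔH = Σ(broken) − Σ(formed) = (2727) − (2019 + D) = +708 − D
Setting this equal to +74 kJ gives D = 634 kJ/mol.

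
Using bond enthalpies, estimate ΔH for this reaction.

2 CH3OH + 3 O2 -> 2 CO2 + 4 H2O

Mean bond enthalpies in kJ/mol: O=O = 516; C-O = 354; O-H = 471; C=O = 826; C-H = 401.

Bonds broken (reactants):
  C-H: 6 × 401 = 2406
  C-O: 2 × 354 = 708
  O-H: 2 × 471 = 942
  O=O: 3 × 516 = 1548
  Σ(broken) = 5604 kJ
Bonds formed (products):
  C=O: 4 × 826 = 3304
  O-H: 8 × 471 = 3768
  Σ(formed) = 7072 kJ
ΔH = Σ(broken) − Σ(formed) = 5604 − 7072 = −1468 kJ

ΔH ≈ −1468 kJ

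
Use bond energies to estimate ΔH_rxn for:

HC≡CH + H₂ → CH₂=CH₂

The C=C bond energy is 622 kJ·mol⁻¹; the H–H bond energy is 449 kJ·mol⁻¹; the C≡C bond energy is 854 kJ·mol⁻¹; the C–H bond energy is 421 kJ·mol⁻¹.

ΔH ≈ −161 kJ

Bonds broken (reactants):
  C≡C: 1 × 854 = 854
  C–H: 2 × 421 = 842
  H–H: 1 × 449 = 449
  Σ(broken) = 2145 kJ
Bonds formed (products):
  C–H: 4 × 421 = 1684
  C=C: 1 × 622 = 622
  Σ(formed) = 2306 kJ
ΔH = Σ(broken) − Σ(formed) = 2145 − 2306 = −161 kJ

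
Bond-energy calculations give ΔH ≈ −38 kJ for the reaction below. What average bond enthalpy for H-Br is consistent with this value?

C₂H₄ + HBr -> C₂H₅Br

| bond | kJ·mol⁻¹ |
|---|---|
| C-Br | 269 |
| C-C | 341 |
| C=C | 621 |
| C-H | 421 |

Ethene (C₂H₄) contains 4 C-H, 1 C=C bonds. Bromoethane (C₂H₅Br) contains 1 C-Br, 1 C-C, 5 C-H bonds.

Let D be the H-Br bond energy.
Σ(broken) = 4×421 + 1×621 + 1×D = 2305 + D
Σ(formed) = 1×269 + 1×341 + 5×421 = 2715
ΔH = Σ(broken) − Σ(formed) = (2305 + D) − (2715) = −410 + D
Setting this equal to −38 kJ gives D = 372 kJ/mol.

D(H-Br) ≈ 372 kJ/mol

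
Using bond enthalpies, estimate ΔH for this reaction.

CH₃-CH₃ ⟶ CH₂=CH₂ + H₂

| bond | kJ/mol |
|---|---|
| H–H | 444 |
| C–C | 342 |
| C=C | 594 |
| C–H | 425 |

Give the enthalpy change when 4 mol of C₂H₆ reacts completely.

ΔH = +616 kJ

Bonds broken (reactants):
  C–C: 1 × 342 = 342
  C–H: 6 × 425 = 2550
  Σ(broken) = 2892 kJ
Bonds formed (products):
  C–H: 4 × 425 = 1700
  C=C: 1 × 594 = 594
  H–H: 1 × 444 = 444
  Σ(formed) = 2738 kJ
ΔH = Σ(broken) − Σ(formed) = 2892 − 2738 = +154 kJ
For 4× the reaction as written: 4 × (+154) = +616 kJ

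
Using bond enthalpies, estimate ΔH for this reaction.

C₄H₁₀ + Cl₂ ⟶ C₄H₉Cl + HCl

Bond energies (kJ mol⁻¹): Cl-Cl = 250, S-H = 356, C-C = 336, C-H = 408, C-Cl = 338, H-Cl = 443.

ΔH ≈ −123 kJ

Bonds broken (reactants):
  C-C: 3 × 336 = 1008
  C-H: 10 × 408 = 4080
  Cl-Cl: 1 × 250 = 250
  Σ(broken) = 5338 kJ
Bonds formed (products):
  C-C: 3 × 336 = 1008
  C-Cl: 1 × 338 = 338
  C-H: 9 × 408 = 3672
  H-Cl: 1 × 443 = 443
  Σ(formed) = 5461 kJ
ΔH = Σ(broken) − Σ(formed) = 5338 − 5461 = −123 kJ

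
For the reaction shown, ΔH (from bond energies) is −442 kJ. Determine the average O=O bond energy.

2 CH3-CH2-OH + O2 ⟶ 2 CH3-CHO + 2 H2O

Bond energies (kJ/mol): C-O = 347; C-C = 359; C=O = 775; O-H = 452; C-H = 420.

D(O=O) ≈ 478 kJ/mol

Let D be the O=O bond energy.
Σ(broken) = 2×359 + 10×420 + 2×347 + 2×452 + 1×D = 6516 + D
Σ(formed) = 2×359 + 8×420 + 2×775 + 4×452 = 7436
ΔH = Σ(broken) − Σ(formed) = (6516 + D) − (7436) = −920 + D
Setting this equal to −442 kJ gives D = 478 kJ/mol.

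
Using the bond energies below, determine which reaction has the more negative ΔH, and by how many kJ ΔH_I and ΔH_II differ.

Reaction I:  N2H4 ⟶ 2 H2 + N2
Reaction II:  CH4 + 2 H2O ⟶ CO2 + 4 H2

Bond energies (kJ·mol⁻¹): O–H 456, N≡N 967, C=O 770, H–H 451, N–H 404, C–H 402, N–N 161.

Reaction I, by 180 kJ

Reaction I:
  Bonds broken (reactants):
    N–H: 4 × 404 = 1616
    N–N: 1 × 161 = 161
    Σ(broken) = 1777 kJ
  Bonds formed (products):
    H–H: 2 × 451 = 902
    N≡N: 1 × 967 = 967
    Σ(formed) = 1869 kJ
  ΔH_I = 1777 − 1869 = −92 kJ
Reaction II:
  Bonds broken (reactants):
    C–H: 4 × 402 = 1608
    O–H: 4 × 456 = 1824
    Σ(broken) = 3432 kJ
  Bonds formed (products):
    C=O: 2 × 770 = 1540
    H–H: 4 × 451 = 1804
    Σ(formed) = 3344 kJ
  ΔH_II = 3432 − 3344 = +88 kJ
ΔH_I − ΔH_II = −180 kJ, so reaction I has the more negative ΔH; |ΔH_I − ΔH_II| = 180 kJ.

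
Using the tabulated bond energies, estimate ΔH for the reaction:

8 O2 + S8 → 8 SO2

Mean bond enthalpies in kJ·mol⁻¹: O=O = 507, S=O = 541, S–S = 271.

Bonds broken (reactants):
  O=O: 8 × 507 = 4056
  S–S: 8 × 271 = 2168
  Σ(broken) = 6224 kJ
Bonds formed (products):
  S=O: 16 × 541 = 8656
  Σ(formed) = 8656 kJ
ΔH = Σ(broken) − Σ(formed) = 6224 − 8656 = −2432 kJ

ΔH ≈ −2432 kJ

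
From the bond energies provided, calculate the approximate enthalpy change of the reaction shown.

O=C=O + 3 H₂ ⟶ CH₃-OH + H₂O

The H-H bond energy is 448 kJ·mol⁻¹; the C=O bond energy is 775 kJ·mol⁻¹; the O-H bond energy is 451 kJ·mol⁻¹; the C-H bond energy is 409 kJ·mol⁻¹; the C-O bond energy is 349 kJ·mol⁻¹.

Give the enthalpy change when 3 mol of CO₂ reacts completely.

Bonds broken (reactants):
  C=O: 2 × 775 = 1550
  H-H: 3 × 448 = 1344
  Σ(broken) = 2894 kJ
Bonds formed (products):
  C-H: 3 × 409 = 1227
  C-O: 1 × 349 = 349
  O-H: 3 × 451 = 1353
  Σ(formed) = 2929 kJ
ΔH = Σ(broken) − Σ(formed) = 2894 − 2929 = −35 kJ
For 3× the reaction as written: 3 × (−35) = −105 kJ

ΔH = −105 kJ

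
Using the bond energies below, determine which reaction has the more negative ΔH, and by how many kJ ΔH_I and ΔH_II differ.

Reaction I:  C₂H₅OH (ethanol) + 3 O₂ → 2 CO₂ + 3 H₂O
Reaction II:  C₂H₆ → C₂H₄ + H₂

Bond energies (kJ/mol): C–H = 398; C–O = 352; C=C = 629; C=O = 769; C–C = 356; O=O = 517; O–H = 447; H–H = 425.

Reaction I, by 1160 kJ

Reaction I:
  Bonds broken (reactants):
    C–C: 1 × 356 = 356
    C–H: 5 × 398 = 1990
    C–O: 1 × 352 = 352
    O–H: 1 × 447 = 447
    O=O: 3 × 517 = 1551
    Σ(broken) = 4696 kJ
  Bonds formed (products):
    C=O: 4 × 769 = 3076
    O–H: 6 × 447 = 2682
    Σ(formed) = 5758 kJ
  ΔH_I = 4696 − 5758 = −1062 kJ
Reaction II:
  Bonds broken (reactants):
    C–C: 1 × 356 = 356
    C–H: 6 × 398 = 2388
    Σ(broken) = 2744 kJ
  Bonds formed (products):
    C–H: 4 × 398 = 1592
    C=C: 1 × 629 = 629
    H–H: 1 × 425 = 425
    Σ(formed) = 2646 kJ
  ΔH_II = 2744 − 2646 = +98 kJ
ΔH_I − ΔH_II = −1160 kJ, so reaction I has the more negative ΔH; |ΔH_I − ΔH_II| = 1160 kJ.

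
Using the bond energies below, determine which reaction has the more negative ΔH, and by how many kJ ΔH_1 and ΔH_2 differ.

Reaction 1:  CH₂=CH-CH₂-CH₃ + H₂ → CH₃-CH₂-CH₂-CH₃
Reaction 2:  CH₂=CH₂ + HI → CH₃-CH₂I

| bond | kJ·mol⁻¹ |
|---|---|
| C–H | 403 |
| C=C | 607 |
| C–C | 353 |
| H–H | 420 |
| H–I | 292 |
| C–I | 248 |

Reaction 1:
  Bonds broken (reactants):
    C–C: 2 × 353 = 706
    C–H: 8 × 403 = 3224
    C=C: 1 × 607 = 607
    H–H: 1 × 420 = 420
    Σ(broken) = 4957 kJ
  Bonds formed (products):
    C–C: 3 × 353 = 1059
    C–H: 10 × 403 = 4030
    Σ(formed) = 5089 kJ
  ΔH_1 = 4957 − 5089 = −132 kJ
Reaction 2:
  Bonds broken (reactants):
    C–H: 4 × 403 = 1612
    C=C: 1 × 607 = 607
    H–I: 1 × 292 = 292
    Σ(broken) = 2511 kJ
  Bonds formed (products):
    C–C: 1 × 353 = 353
    C–H: 5 × 403 = 2015
    C–I: 1 × 248 = 248
    Σ(formed) = 2616 kJ
  ΔH_2 = 2511 − 2616 = −105 kJ
ΔH_1 − ΔH_2 = −27 kJ, so reaction 1 has the more negative ΔH; |ΔH_1 − ΔH_2| = 27 kJ.

Reaction 1, by 27 kJ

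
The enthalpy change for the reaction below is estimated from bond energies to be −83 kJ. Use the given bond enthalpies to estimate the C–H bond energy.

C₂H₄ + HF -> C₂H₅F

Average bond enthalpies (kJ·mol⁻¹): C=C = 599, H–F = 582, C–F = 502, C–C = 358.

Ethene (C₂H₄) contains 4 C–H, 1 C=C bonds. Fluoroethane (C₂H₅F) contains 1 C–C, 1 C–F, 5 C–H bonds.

D(C–H) ≈ 404 kJ/mol

Let D be the C–H bond energy.
Σ(broken) = 4×D + 1×599 + 1×582 = 1181 + 4D
Σ(formed) = 1×358 + 1×502 + 5×D = 860 + 5D
ΔH = Σ(broken) − Σ(formed) = (1181 + 4D) − (860 + 5D) = +321 − D
Setting this equal to −83 kJ gives D = 404 kJ/mol.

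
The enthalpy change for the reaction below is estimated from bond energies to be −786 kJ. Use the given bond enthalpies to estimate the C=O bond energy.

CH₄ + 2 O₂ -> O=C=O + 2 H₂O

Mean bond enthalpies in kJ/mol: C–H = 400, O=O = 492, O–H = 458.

D(C=O) ≈ 769 kJ/mol

Let D be the C=O bond energy.
Σ(broken) = 4×400 + 2×492 = 2584
Σ(formed) = 2×D + 4×458 = 1832 + 2D
ΔH = Σ(broken) − Σ(formed) = (2584) − (1832 + 2D) = +752 − 2D
Setting this equal to −786 kJ gives 2D = 1538, so D = 769 kJ/mol.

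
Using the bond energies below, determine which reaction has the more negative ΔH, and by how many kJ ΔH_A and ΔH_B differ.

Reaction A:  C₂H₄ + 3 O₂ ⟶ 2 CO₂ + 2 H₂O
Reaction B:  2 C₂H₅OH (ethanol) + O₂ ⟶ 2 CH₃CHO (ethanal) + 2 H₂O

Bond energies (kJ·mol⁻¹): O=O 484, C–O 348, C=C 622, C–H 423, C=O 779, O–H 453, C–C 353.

Reaction A, by 724 kJ

Reaction A:
  Bonds broken (reactants):
    C–H: 4 × 423 = 1692
    C=C: 1 × 622 = 622
    O=O: 3 × 484 = 1452
    Σ(broken) = 3766 kJ
  Bonds formed (products):
    C=O: 4 × 779 = 3116
    O–H: 4 × 453 = 1812
    Σ(formed) = 4928 kJ
  ΔH_A = 3766 − 4928 = −1162 kJ
Reaction B:
  Bonds broken (reactants):
    C–C: 2 × 353 = 706
    C–H: 10 × 423 = 4230
    C–O: 2 × 348 = 696
    O–H: 2 × 453 = 906
    O=O: 1 × 484 = 484
    Σ(broken) = 7022 kJ
  Bonds formed (products):
    C–C: 2 × 353 = 706
    C–H: 8 × 423 = 3384
    C=O: 2 × 779 = 1558
    O–H: 4 × 453 = 1812
    Σ(formed) = 7460 kJ
  ΔH_B = 7022 − 7460 = −438 kJ
ΔH_A − ΔH_B = −724 kJ, so reaction A has the more negative ΔH; |ΔH_A − ΔH_B| = 724 kJ.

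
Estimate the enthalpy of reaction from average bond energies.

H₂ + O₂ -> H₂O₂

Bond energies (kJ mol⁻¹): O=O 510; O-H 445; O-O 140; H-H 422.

Bonds broken (reactants):
  H-H: 1 × 422 = 422
  O=O: 1 × 510 = 510
  Σ(broken) = 932 kJ
Bonds formed (products):
  O-H: 2 × 445 = 890
  O-O: 1 × 140 = 140
  Σ(formed) = 1030 kJ
ΔH = Σ(broken) − Σ(formed) = 932 − 1030 = −98 kJ

ΔH ≈ −98 kJ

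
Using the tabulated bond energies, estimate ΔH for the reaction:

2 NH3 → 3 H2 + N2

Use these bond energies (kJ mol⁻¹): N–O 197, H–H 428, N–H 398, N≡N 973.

ΔH ≈ +131 kJ

Bonds broken (reactants):
  N–H: 6 × 398 = 2388
  Σ(broken) = 2388 kJ
Bonds formed (products):
  H–H: 3 × 428 = 1284
  N≡N: 1 × 973 = 973
  Σ(formed) = 2257 kJ
ΔH = Σ(broken) − Σ(formed) = 2388 − 2257 = +131 kJ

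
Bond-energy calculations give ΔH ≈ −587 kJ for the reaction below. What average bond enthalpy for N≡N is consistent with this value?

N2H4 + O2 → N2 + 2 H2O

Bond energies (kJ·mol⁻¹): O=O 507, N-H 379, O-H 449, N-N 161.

Let D be the N≡N bond energy.
Σ(broken) = 4×379 + 1×161 + 1×507 = 2184
Σ(formed) = 1×D + 4×449 = 1796 + D
ΔH = Σ(broken) − Σ(formed) = (2184) − (1796 + D) = +388 − D
Setting this equal to −587 kJ gives D = 975 kJ/mol.

D(N≡N) ≈ 975 kJ/mol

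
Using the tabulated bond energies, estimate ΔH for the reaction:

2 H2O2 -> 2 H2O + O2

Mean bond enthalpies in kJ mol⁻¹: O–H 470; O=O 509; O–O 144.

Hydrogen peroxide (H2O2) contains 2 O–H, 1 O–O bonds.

ΔH ≈ −221 kJ

Bonds broken (reactants):
  O–H: 4 × 470 = 1880
  O–O: 2 × 144 = 288
  Σ(broken) = 2168 kJ
Bonds formed (products):
  O–H: 4 × 470 = 1880
  O=O: 1 × 509 = 509
  Σ(formed) = 2389 kJ
ΔH = Σ(broken) − Σ(formed) = 2168 − 2389 = −221 kJ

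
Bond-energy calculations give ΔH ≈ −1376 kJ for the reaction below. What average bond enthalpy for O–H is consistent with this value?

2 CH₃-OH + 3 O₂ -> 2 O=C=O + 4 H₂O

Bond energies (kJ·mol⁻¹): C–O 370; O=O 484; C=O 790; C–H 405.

D(O–H) ≈ 473 kJ/mol

Let D be the O–H bond energy.
Σ(broken) = 6×405 + 2×370 + 2×D + 3×484 = 4622 + 2D
Σ(formed) = 4×790 + 8×D = 3160 + 8D
ΔH = Σ(broken) − Σ(formed) = (4622 + 2D) − (3160 + 8D) = +1462 − 6D
Setting this equal to −1376 kJ gives 6D = 2838, so D = 473 kJ/mol.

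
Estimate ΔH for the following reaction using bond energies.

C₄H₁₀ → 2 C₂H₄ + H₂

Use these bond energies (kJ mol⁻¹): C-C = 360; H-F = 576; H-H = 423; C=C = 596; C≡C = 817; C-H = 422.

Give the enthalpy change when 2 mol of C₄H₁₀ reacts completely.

Bonds broken (reactants):
  C-C: 3 × 360 = 1080
  C-H: 10 × 422 = 4220
  Σ(broken) = 5300 kJ
Bonds formed (products):
  C-H: 8 × 422 = 3376
  C=C: 2 × 596 = 1192
  H-H: 1 × 423 = 423
  Σ(formed) = 4991 kJ
ΔH = Σ(broken) − Σ(formed) = 5300 − 4991 = +309 kJ
For 2× the reaction as written: 2 × (+309) = +618 kJ

ΔH = +618 kJ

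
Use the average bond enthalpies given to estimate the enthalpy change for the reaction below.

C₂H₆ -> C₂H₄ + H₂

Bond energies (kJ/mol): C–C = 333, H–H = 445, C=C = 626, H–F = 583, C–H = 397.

ΔH ≈ +56 kJ

Bonds broken (reactants):
  C–C: 1 × 333 = 333
  C–H: 6 × 397 = 2382
  Σ(broken) = 2715 kJ
Bonds formed (products):
  C–H: 4 × 397 = 1588
  C=C: 1 × 626 = 626
  H–H: 1 × 445 = 445
  Σ(formed) = 2659 kJ
ΔH = Σ(broken) − Σ(formed) = 2715 − 2659 = +56 kJ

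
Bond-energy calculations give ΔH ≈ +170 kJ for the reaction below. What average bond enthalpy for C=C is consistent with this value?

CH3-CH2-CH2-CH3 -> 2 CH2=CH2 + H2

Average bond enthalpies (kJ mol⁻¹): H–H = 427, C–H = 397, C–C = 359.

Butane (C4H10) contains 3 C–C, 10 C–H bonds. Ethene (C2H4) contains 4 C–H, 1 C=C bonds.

Let D be the C=C bond energy.
Σ(broken) = 3×359 + 10×397 = 5047
Σ(formed) = 8×397 + 2×D + 1×427 = 3603 + 2D
ΔH = Σ(broken) − Σ(formed) = (5047) − (3603 + 2D) = +1444 − 2D
Setting this equal to +170 kJ gives 2D = 1274, so D = 637 kJ/mol.

D(C=C) ≈ 637 kJ/mol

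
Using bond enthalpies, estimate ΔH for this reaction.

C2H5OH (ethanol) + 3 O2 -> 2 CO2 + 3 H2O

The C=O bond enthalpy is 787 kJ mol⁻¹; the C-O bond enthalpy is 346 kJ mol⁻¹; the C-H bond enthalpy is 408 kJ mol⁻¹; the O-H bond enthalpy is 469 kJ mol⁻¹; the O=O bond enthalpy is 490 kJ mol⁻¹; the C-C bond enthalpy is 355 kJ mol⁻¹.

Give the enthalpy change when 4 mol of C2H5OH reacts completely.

Bonds broken (reactants):
  C-C: 1 × 355 = 355
  C-H: 5 × 408 = 2040
  C-O: 1 × 346 = 346
  O-H: 1 × 469 = 469
  O=O: 3 × 490 = 1470
  Σ(broken) = 4680 kJ
Bonds formed (products):
  C=O: 4 × 787 = 3148
  O-H: 6 × 469 = 2814
  Σ(formed) = 5962 kJ
ΔH = Σ(broken) − Σ(formed) = 4680 − 5962 = −1282 kJ
For 4× the reaction as written: 4 × (−1282) = −5128 kJ

ΔH = −5128 kJ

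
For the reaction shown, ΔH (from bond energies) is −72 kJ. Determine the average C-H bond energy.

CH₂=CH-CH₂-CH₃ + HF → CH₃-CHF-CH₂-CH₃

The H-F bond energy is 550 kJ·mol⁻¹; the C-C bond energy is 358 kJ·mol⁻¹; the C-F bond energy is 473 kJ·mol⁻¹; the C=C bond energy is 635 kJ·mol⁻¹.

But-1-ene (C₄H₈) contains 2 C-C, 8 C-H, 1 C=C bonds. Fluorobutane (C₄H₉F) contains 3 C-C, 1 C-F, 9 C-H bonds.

D(C-H) ≈ 426 kJ/mol

Let D be the C-H bond energy.
Σ(broken) = 2×358 + 8×D + 1×635 + 1×550 = 1901 + 8D
Σ(formed) = 3×358 + 1×473 + 9×D = 1547 + 9D
ΔH = Σ(broken) − Σ(formed) = (1901 + 8D) − (1547 + 9D) = +354 − D
Setting this equal to −72 kJ gives D = 426 kJ/mol.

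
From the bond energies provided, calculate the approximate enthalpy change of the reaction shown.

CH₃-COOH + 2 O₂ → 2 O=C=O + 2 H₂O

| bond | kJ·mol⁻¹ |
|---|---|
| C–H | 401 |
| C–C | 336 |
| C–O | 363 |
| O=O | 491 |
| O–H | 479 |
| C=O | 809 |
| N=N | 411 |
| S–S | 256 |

Bonds broken (reactants):
  C–C: 1 × 336 = 336
  C–H: 3 × 401 = 1203
  C–O: 1 × 363 = 363
  C=O: 1 × 809 = 809
  O–H: 1 × 479 = 479
  O=O: 2 × 491 = 982
  Σ(broken) = 4172 kJ
Bonds formed (products):
  C=O: 4 × 809 = 3236
  O–H: 4 × 479 = 1916
  Σ(formed) = 5152 kJ
ΔH = Σ(broken) − Σ(formed) = 4172 − 5152 = −980 kJ

ΔH ≈ −980 kJ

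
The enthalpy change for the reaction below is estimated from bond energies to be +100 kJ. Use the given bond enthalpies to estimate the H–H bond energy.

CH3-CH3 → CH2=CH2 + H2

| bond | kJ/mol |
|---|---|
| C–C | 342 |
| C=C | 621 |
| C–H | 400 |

Let D be the H–H bond energy.
Σ(broken) = 1×342 + 6×400 = 2742
Σ(formed) = 4×400 + 1×621 + 1×D = 2221 + D
ΔH = Σ(broken) − Σ(formed) = (2742) − (2221 + D) = +521 − D
Setting this equal to +100 kJ gives D = 421 kJ/mol.

D(H–H) ≈ 421 kJ/mol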